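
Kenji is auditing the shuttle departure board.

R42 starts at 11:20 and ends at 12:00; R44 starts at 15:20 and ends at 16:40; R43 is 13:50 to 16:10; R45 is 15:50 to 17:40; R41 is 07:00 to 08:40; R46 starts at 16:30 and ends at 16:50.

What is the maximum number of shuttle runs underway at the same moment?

3

Sort all start/end points and keep a running count:
07:00 start R41 → 1
08:40 end R41 → 0
11:20 start R42 → 1
12:00 end R42 → 0
13:50 start R43 → 1
15:20 start R44 → 2
15:50 start R45 → 3
16:10 end R43 → 2
16:30 start R46 → 3
16:40 end R44 → 2
16:50 end R46 → 1
17:40 end R45 → 0
Peak is 3, at 15:50 (R43, R44, R45).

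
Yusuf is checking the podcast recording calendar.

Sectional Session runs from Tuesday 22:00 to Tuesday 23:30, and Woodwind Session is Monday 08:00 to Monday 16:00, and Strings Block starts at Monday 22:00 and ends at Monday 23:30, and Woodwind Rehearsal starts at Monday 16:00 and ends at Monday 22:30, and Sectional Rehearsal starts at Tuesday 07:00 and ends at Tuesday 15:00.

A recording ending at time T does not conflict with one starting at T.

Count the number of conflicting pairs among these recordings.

Sorted by start: Woodwind Session, Woodwind Rehearsal, Strings Block, Sectional Rehearsal, Sectional Session.
Woodwind Rehearsal starts exactly when Woodwind Session ends (back-to-back, no overlap); Woodwind Session is clear from here.
Strings Block starts before Woodwind Rehearsal ends → Woodwind Rehearsal and Strings Block overlap.
Sectional Rehearsal starts after Woodwind Rehearsal ends; Woodwind Rehearsal is clear from here.
Sectional Rehearsal starts after Strings Block ends; Strings Block is clear from here.
Sectional Session starts after Sectional Rehearsal ends.
Overlapping pairs: Strings Block & Woodwind Rehearsal — 1 in total.

1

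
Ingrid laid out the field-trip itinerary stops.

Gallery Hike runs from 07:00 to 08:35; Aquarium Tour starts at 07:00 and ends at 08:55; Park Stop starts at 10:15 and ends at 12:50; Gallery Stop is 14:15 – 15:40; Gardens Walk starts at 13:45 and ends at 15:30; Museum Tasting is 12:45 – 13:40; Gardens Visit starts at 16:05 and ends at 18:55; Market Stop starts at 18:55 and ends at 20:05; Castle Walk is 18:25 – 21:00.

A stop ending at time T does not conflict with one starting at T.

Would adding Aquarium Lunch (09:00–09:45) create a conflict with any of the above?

Gallery Hike: ends 08:35 at or before Aquarium Lunch starts 09:00 → clear.
Aquarium Tour: ends 08:55 at or before Aquarium Lunch starts 09:00 → clear.
Park Stop: starts 10:15 at or after Aquarium Lunch ends 09:45 → clear.
Museum Tasting: starts 12:45 at or after Aquarium Lunch ends 09:45 → clear.
Gardens Walk: starts 13:45 at or after Aquarium Lunch ends 09:45 → clear.
Gallery Stop: starts 14:15 at or after Aquarium Lunch ends 09:45 → clear.
Gardens Visit: starts 16:05 at or after Aquarium Lunch ends 09:45 → clear.
Castle Walk: starts 18:25 at or after Aquarium Lunch ends 09:45 → clear.
Market Stop: starts 18:55 at or after Aquarium Lunch ends 09:45 → clear.

No — it doesn't clash with anything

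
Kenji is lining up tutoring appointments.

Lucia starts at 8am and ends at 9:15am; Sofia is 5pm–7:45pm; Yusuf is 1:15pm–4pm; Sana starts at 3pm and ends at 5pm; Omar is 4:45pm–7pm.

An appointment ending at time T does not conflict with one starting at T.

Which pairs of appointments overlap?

Sorted by start: Lucia, Yusuf, Sana, Omar, Sofia.
Yusuf starts after Lucia ends — done with Lucia.
Sana starts before Yusuf ends → Yusuf and Sana overlap.
Omar starts after Yusuf ends — done with Yusuf.
Omar starts before Sana ends → Sana and Omar overlap.
Sofia starts exactly when Sana ends (back-to-back, no overlap).
Sofia starts before Omar ends → Omar and Sofia overlap.

Omar & Sana, Omar & Sofia, Sana & Yusuf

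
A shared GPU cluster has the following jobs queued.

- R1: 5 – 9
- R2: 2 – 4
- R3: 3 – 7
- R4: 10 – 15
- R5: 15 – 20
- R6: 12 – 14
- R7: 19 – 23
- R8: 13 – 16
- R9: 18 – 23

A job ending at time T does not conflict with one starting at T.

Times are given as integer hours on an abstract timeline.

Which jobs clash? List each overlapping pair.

R1 & R3, R2 & R3, R4 & R6, R4 & R8, R5 & R7, R5 & R8, R5 & R9, R6 & R8, R7 & R9

Check each pair: they overlap iff neither finishes before the other starts.
Sorted by start: R2, R3, R1, R4, R6, R8, R5, R9, R7.
R3 starts before R2 ends → R2 and R3 overlap.
R1 starts after R2 ends, so nothing later overlaps R2 either.
R1 starts before R3 ends → R3 and R1 overlap.
R4 starts after R3 ends, so nothing later overlaps R3 either.
R4 starts after R1 ends, so nothing later overlaps R1 either.
R6 starts before R4 ends → R4 and R6 overlap.
R8 starts before R4 ends → R4 and R8 overlap.
R5 starts exactly when R4 ends (back-to-back, no overlap), so nothing later overlaps R4 either.
R8 starts before R6 ends → R6 and R8 overlap.
R5 starts after R6 ends, so nothing later overlaps R6 either.
R5 starts before R8 ends → R8 and R5 overlap.
R9 starts after R8 ends, so nothing later overlaps R8 either.
R9 starts before R5 ends → R5 and R9 overlap.
R7 starts before R5 ends → R5 and R7 overlap.
R7 starts before R9 ends → R9 and R7 overlap.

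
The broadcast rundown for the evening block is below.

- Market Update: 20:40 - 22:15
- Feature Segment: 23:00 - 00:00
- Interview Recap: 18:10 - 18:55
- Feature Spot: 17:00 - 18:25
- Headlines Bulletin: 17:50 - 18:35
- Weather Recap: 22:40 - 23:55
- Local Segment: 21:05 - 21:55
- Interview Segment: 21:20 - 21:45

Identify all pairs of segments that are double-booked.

Feature Segment & Weather Recap, Feature Spot & Headlines Bulletin, Feature Spot & Interview Recap, Headlines Bulletin & Interview Recap, Interview Segment & Local Segment, Interview Segment & Market Update, Local Segment & Market Update

Sorted by start: Feature Spot, Headlines Bulletin, Interview Recap, Market Update, Local Segment, Interview Segment, Weather Recap, Feature Segment.
Headlines Bulletin starts before Feature Spot ends → Feature Spot and Headlines Bulletin overlap.
Interview Recap starts before Feature Spot ends → Feature Spot and Interview Recap overlap.
Market Update starts after Feature Spot ends; Feature Spot is clear from here.
Interview Recap starts before Headlines Bulletin ends → Headlines Bulletin and Interview Recap overlap.
Market Update starts after Headlines Bulletin ends; Headlines Bulletin is clear from here.
Market Update starts after Interview Recap ends; Interview Recap is clear from here.
Local Segment starts before Market Update ends → Market Update and Local Segment overlap.
Interview Segment starts before Market Update ends → Market Update and Interview Segment overlap.
Weather Recap starts after Market Update ends; Market Update is clear from here.
Interview Segment starts before Local Segment ends → Local Segment and Interview Segment overlap.
Weather Recap starts after Local Segment ends; Local Segment is clear from here.
Weather Recap starts after Interview Segment ends; Interview Segment is clear from here.
Feature Segment starts before Weather Recap ends → Weather Recap and Feature Segment overlap.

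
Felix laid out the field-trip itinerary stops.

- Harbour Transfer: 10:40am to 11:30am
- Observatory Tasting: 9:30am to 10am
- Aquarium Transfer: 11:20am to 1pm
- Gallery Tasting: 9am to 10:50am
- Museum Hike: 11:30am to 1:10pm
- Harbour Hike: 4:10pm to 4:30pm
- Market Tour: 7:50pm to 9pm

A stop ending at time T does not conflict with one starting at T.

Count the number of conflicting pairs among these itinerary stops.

Check each pair: they overlap iff neither finishes before the other starts.
Sorted by start: Gallery Tasting, Observatory Tasting, Harbour Transfer, Aquarium Transfer, Museum Hike, Harbour Hike, Market Tour.
Observatory Tasting starts before Gallery Tasting ends → Gallery Tasting and Observatory Tasting overlap.
Harbour Transfer starts before Gallery Tasting ends → Gallery Tasting and Harbour Transfer overlap.
Aquarium Transfer starts after Gallery Tasting ends; Gallery Tasting is clear from here.
Harbour Transfer starts after Observatory Tasting ends; Observatory Tasting is clear from here.
Aquarium Transfer starts before Harbour Transfer ends → Harbour Transfer and Aquarium Transfer overlap.
Museum Hike starts exactly when Harbour Transfer ends (back-to-back, no overlap); Harbour Transfer is clear from here.
Museum Hike starts before Aquarium Transfer ends → Aquarium Transfer and Museum Hike overlap.
Harbour Hike starts after Aquarium Transfer ends; Aquarium Transfer is clear from here.
Harbour Hike starts after Museum Hike ends; Museum Hike is clear from here.
Market Tour starts after Harbour Hike ends.
Overlapping pairs: Aquarium Transfer & Harbour Transfer, Aquarium Transfer & Museum Hike, Gallery Tasting & Harbour Transfer, Gallery Tasting & Observatory Tasting — 4 in total.

4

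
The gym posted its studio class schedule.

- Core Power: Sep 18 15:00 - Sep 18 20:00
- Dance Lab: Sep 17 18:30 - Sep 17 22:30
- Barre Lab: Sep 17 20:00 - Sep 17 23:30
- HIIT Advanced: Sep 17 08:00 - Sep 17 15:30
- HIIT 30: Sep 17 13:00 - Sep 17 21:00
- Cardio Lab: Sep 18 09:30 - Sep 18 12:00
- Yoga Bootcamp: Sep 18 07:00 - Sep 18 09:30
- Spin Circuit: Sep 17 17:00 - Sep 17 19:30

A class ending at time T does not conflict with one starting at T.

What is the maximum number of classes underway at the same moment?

Sweep the timeline, counting +1 at each start and −1 at each end (ends before starts at a tie):
Sep 17 08:00 start HIIT Advanced → 1
Sep 17 13:00 start HIIT 30 → 2
Sep 17 15:30 end HIIT Advanced → 1
Sep 17 17:00 start Spin Circuit → 2
Sep 17 18:30 start Dance Lab → 3
Sep 17 19:30 end Spin Circuit → 2
Sep 17 20:00 start Barre Lab → 3
Sep 17 21:00 end HIIT 30 → 2
Sep 17 22:30 end Dance Lab → 1
Sep 17 23:30 end Barre Lab → 0
Sep 18 07:00 start Yoga Bootcamp → 1
Sep 18 09:30 end Yoga Bootcamp → 0
Sep 18 09:30 start Cardio Lab → 1
Sep 18 12:00 end Cardio Lab → 0
Sep 18 15:00 start Core Power → 1
Sep 18 20:00 end Core Power → 0
Peak is 3, at Sep 17 18:30 (Dance Lab, HIIT 30, Spin Circuit).

3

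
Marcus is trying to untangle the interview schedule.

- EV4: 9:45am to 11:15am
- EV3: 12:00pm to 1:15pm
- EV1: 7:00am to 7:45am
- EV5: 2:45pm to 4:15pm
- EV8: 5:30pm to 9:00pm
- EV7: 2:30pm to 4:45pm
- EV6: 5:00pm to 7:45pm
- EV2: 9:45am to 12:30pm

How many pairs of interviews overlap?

4

Check each pair: they overlap iff neither finishes before the other starts.
Sorted by start: EV1, EV2, EV4, EV3, EV7, EV5, EV6, EV8.
EV2 starts after EV1 ends, so nothing later overlaps EV1 either.
EV4 starts before EV2 ends → EV2 and EV4 overlap.
EV3 starts before EV2 ends → EV2 and EV3 overlap.
EV7 starts after EV2 ends, so nothing later overlaps EV2 either.
EV3 starts after EV4 ends, so nothing later overlaps EV4 either.
EV7 starts after EV3 ends, so nothing later overlaps EV3 either.
EV5 starts before EV7 ends → EV7 and EV5 overlap.
EV6 starts after EV7 ends, so nothing later overlaps EV7 either.
EV6 starts after EV5 ends, so nothing later overlaps EV5 either.
EV8 starts before EV6 ends → EV6 and EV8 overlap.
Overlapping pairs: EV2 & EV3, EV2 & EV4, EV5 & EV7, EV6 & EV8 — 4 in total.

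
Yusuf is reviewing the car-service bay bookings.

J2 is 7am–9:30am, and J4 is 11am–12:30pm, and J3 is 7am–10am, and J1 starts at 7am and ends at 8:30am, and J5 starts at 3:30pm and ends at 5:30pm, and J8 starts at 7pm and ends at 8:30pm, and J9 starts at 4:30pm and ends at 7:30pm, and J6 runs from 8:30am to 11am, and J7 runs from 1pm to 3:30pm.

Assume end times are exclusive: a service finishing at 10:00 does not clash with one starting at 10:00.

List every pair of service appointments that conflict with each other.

J1 & J2, J1 & J3, J2 & J3, J2 & J6, J3 & J6, J5 & J9, J8 & J9

Sorted by start: J1, J2, J3, J6, J4, J7, J5, J9, J8.
J2 starts before J1 ends → J1 and J2 overlap.
J3 starts before J1 ends → J1 and J3 overlap.
J6 starts exactly when J1 ends (back-to-back, no overlap), so J1 has no further overlaps.
J3 starts before J2 ends → J2 and J3 overlap.
J6 starts before J2 ends → J2 and J6 overlap.
J4 starts after J2 ends, so J2 has no further overlaps.
J6 starts before J3 ends → J3 and J6 overlap.
J4 starts after J3 ends, so J3 has no further overlaps.
J4 starts exactly when J6 ends (back-to-back, no overlap), so J6 has no further overlaps.
J7 starts after J4 ends, so J4 has no further overlaps.
J5 starts exactly when J7 ends (back-to-back, no overlap), so J7 has no further overlaps.
J9 starts before J5 ends → J5 and J9 overlap.
J8 starts after J5 ends.
J8 starts before J9 ends → J9 and J8 overlap.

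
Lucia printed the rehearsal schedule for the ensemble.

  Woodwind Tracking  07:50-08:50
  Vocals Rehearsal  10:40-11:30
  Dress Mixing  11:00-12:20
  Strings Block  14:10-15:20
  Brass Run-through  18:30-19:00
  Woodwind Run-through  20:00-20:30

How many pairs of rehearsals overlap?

1

Sorted by start: Woodwind Tracking, Vocals Rehearsal, Dress Mixing, Strings Block, Brass Run-through, Woodwind Run-through.
Vocals Rehearsal starts after Woodwind Tracking ends, so Woodwind Tracking has no further overlaps.
Dress Mixing starts before Vocals Rehearsal ends → Vocals Rehearsal and Dress Mixing overlap.
Strings Block starts after Vocals Rehearsal ends, so Vocals Rehearsal has no further overlaps.
Strings Block starts after Dress Mixing ends, so Dress Mixing has no further overlaps.
Brass Run-through starts after Strings Block ends, so Strings Block has no further overlaps.
Woodwind Run-through starts after Brass Run-through ends.
Overlapping pairs: Dress Mixing & Vocals Rehearsal — 1 in total.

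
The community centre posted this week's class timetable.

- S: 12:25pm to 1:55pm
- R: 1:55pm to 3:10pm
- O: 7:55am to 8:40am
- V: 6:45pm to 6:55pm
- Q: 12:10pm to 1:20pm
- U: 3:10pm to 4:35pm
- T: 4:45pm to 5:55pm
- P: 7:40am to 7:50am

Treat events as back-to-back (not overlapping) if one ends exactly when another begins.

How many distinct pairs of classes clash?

Check each pair: they overlap iff neither finishes before the other starts.
Sorted by start: P, O, Q, S, R, U, T, V.
O starts after P ends — done with P.
Q starts after O ends — done with O.
S starts before Q ends → Q and S overlap.
R starts after Q ends — done with Q.
R starts exactly when S ends (back-to-back, no overlap) — done with S.
U starts exactly when R ends (back-to-back, no overlap) — done with R.
T starts after U ends — done with U.
V starts after T ends.
Overlapping pairs: Q & S — 1 in total.

1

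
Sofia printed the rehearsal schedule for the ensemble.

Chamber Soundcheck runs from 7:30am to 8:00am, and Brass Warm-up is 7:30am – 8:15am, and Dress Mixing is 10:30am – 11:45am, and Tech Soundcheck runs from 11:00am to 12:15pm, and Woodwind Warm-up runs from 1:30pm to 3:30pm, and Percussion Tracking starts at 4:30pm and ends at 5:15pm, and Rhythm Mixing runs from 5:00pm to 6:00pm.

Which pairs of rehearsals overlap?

Brass Warm-up & Chamber Soundcheck, Dress Mixing & Tech Soundcheck, Percussion Tracking & Rhythm Mixing

Two intervals overlap when each starts before the other ends.
Sorted by start: Chamber Soundcheck, Brass Warm-up, Dress Mixing, Tech Soundcheck, Woodwind Warm-up, Percussion Tracking, Rhythm Mixing.
Brass Warm-up starts before Chamber Soundcheck ends → Chamber Soundcheck and Brass Warm-up overlap.
Dress Mixing starts after Chamber Soundcheck ends — done with Chamber Soundcheck.
Dress Mixing starts after Brass Warm-up ends — done with Brass Warm-up.
Tech Soundcheck starts before Dress Mixing ends → Dress Mixing and Tech Soundcheck overlap.
Woodwind Warm-up starts after Dress Mixing ends — done with Dress Mixing.
Woodwind Warm-up starts after Tech Soundcheck ends — done with Tech Soundcheck.
Percussion Tracking starts after Woodwind Warm-up ends — done with Woodwind Warm-up.
Rhythm Mixing starts before Percussion Tracking ends → Percussion Tracking and Rhythm Mixing overlap.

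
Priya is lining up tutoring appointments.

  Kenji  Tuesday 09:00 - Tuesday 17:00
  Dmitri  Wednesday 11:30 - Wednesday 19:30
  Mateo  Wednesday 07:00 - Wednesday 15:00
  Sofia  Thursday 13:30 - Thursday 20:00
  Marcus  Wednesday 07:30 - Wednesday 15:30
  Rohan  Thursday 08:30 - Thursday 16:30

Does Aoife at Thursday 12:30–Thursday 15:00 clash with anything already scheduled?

Yes — it overlaps Rohan, Sofia

Kenji: ends Tuesday 17:00 at or before Aoife starts Thursday 12:30 → clear.
Mateo: ends Wednesday 15:00 at or before Aoife starts Thursday 12:30 → clear.
Marcus: ends Wednesday 15:30 at or before Aoife starts Thursday 12:30 → clear.
Dmitri: ends Wednesday 19:30 at or before Aoife starts Thursday 12:30 → clear.
Rohan: starts Thursday 08:30 before Aoife ends Thursday 15:00, and ends Thursday 16:30 after Aoife starts Thursday 12:30 → overlap.
Sofia: starts Thursday 13:30 before Aoife ends Thursday 15:00, and ends Thursday 20:00 after Aoife starts Thursday 12:30 → overlap.
Aoife overlaps Rohan, Sofia.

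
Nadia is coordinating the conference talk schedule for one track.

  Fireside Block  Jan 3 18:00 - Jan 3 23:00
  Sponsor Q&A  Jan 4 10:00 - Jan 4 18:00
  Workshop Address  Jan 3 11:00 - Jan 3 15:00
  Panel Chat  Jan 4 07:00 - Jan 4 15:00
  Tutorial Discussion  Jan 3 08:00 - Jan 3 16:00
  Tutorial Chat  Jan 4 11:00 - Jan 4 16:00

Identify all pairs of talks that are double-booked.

Panel Chat & Sponsor Q&A, Panel Chat & Tutorial Chat, Sponsor Q&A & Tutorial Chat, Tutorial Discussion & Workshop Address

Check each pair: they overlap iff neither finishes before the other starts.
Sorted by start: Tutorial Discussion, Workshop Address, Fireside Block, Panel Chat, Sponsor Q&A, Tutorial Chat.
Workshop Address starts before Tutorial Discussion ends → Tutorial Discussion and Workshop Address overlap.
Fireside Block starts after Tutorial Discussion ends; Tutorial Discussion is clear from here.
Fireside Block starts after Workshop Address ends; Workshop Address is clear from here.
Panel Chat starts after Fireside Block ends; Fireside Block is clear from here.
Sponsor Q&A starts before Panel Chat ends → Panel Chat and Sponsor Q&A overlap.
Tutorial Chat starts before Panel Chat ends → Panel Chat and Tutorial Chat overlap.
Tutorial Chat starts before Sponsor Q&A ends → Sponsor Q&A and Tutorial Chat overlap.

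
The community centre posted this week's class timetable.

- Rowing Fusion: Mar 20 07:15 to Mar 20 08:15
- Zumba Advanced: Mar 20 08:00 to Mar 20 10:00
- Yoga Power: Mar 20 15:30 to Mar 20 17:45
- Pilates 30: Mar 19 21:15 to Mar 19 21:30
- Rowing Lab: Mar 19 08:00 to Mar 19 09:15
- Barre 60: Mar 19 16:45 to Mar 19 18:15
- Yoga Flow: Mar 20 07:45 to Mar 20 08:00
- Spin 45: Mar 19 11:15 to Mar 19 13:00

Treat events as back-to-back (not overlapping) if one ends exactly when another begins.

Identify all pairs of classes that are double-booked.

Sorted by start: Rowing Lab, Spin 45, Barre 60, Pilates 30, Rowing Fusion, Yoga Flow, Zumba Advanced, Yoga Power.
Spin 45 starts after Rowing Lab ends; Rowing Lab is clear from here.
Barre 60 starts after Spin 45 ends; Spin 45 is clear from here.
Pilates 30 starts after Barre 60 ends; Barre 60 is clear from here.
Rowing Fusion starts after Pilates 30 ends; Pilates 30 is clear from here.
Yoga Flow starts before Rowing Fusion ends → Rowing Fusion and Yoga Flow overlap.
Zumba Advanced starts before Rowing Fusion ends → Rowing Fusion and Zumba Advanced overlap.
Yoga Power starts after Rowing Fusion ends.
Zumba Advanced starts exactly when Yoga Flow ends (back-to-back, no overlap); Yoga Flow is clear from here.
Yoga Power starts after Zumba Advanced ends.

Rowing Fusion & Yoga Flow, Rowing Fusion & Zumba Advanced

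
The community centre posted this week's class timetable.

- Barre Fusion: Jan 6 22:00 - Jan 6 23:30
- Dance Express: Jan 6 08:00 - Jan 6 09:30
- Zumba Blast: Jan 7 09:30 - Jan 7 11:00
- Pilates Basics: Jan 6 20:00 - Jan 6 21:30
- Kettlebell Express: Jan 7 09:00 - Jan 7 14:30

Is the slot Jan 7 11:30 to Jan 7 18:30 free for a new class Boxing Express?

Dance Express: ends Jan 6 09:30 at or before Boxing Express starts Jan 7 11:30 → clear.
Pilates Basics: ends Jan 6 21:30 at or before Boxing Express starts Jan 7 11:30 → clear.
Barre Fusion: ends Jan 6 23:30 at or before Boxing Express starts Jan 7 11:30 → clear.
Kettlebell Express: starts Jan 7 09:00 before Boxing Express ends Jan 7 18:30, and ends Jan 7 14:30 after Boxing Express starts Jan 7 11:30 → overlap.
Zumba Blast: ends Jan 7 11:00 at or before Boxing Express starts Jan 7 11:30 → clear.
Boxing Express overlaps Kettlebell Express.

No — it overlaps Kettlebell Express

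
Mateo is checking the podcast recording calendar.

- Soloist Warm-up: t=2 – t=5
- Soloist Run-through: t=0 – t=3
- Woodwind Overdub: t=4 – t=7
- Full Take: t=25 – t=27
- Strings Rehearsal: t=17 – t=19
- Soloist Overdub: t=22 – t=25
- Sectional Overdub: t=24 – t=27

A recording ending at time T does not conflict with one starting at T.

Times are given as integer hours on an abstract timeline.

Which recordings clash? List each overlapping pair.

Full Take & Sectional Overdub, Sectional Overdub & Soloist Overdub, Soloist Run-through & Soloist Warm-up, Soloist Warm-up & Woodwind Overdub

Check each pair: they overlap iff neither finishes before the other starts.
Sorted by start: Soloist Run-through, Soloist Warm-up, Woodwind Overdub, Strings Rehearsal, Soloist Overdub, Sectional Overdub, Full Take.
Soloist Warm-up starts before Soloist Run-through ends → Soloist Run-through and Soloist Warm-up overlap.
Woodwind Overdub starts after Soloist Run-through ends; Soloist Run-through is clear from here.
Woodwind Overdub starts before Soloist Warm-up ends → Soloist Warm-up and Woodwind Overdub overlap.
Strings Rehearsal starts after Soloist Warm-up ends; Soloist Warm-up is clear from here.
Strings Rehearsal starts after Woodwind Overdub ends; Woodwind Overdub is clear from here.
Soloist Overdub starts after Strings Rehearsal ends; Strings Rehearsal is clear from here.
Sectional Overdub starts before Soloist Overdub ends → Soloist Overdub and Sectional Overdub overlap.
Full Take starts exactly when Soloist Overdub ends (back-to-back, no overlap).
Full Take starts before Sectional Overdub ends → Sectional Overdub and Full Take overlap.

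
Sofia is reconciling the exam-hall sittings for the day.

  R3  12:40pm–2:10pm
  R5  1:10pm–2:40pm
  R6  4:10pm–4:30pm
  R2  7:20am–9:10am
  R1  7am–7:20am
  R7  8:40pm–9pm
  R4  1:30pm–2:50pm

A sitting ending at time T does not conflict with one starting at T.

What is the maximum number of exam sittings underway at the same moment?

Sweep the timeline, counting +1 at each start and −1 at each end (ends before starts at a tie):
7am start R1 → 1
7:20am end R1 → 0
7:20am start R2 → 1
9:10am end R2 → 0
12:40pm start R3 → 1
1:10pm start R5 → 2
1:30pm start R4 → 3
2:10pm end R3 → 2
2:40pm end R5 → 1
2:50pm end R4 → 0
4:10pm start R6 → 1
4:30pm end R6 → 0
8:40pm start R7 → 1
9pm end R7 → 0
Peak is 3, at 1:30pm (R3, R4, R5).

3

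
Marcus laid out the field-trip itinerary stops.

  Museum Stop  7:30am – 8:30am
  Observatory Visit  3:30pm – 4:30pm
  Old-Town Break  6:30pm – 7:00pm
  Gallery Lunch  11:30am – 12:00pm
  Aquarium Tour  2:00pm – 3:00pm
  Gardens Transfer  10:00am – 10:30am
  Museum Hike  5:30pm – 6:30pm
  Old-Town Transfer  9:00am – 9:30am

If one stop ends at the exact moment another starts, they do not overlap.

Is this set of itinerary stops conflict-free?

Sorted by start: Museum Stop, Old-Town Transfer, Gardens Transfer, Gallery Lunch, Aquarium Tour, Observatory Visit, Museum Hike, Old-Town Break.
Old-Town Transfer starts after Museum Stop ends, so nothing later overlaps Museum Stop either.
Gardens Transfer starts after Old-Town Transfer ends, so nothing later overlaps Old-Town Transfer either.
Gallery Lunch starts after Gardens Transfer ends, so nothing later overlaps Gardens Transfer either.
Aquarium Tour starts after Gallery Lunch ends, so nothing later overlaps Gallery Lunch either.
Observatory Visit starts after Aquarium Tour ends, so nothing later overlaps Aquarium Tour either.
Museum Hike starts after Observatory Visit ends, so nothing later overlaps Observatory Visit either.
Old-Town Break starts exactly when Museum Hike ends (back-to-back, no overlap).
Every pair is clear; the schedule has no overlaps.

Yes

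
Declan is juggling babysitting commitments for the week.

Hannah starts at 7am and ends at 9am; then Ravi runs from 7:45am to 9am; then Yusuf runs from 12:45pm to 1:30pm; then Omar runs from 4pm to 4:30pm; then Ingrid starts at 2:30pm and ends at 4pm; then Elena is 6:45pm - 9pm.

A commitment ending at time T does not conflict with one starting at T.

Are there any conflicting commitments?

Sorted by start: Hannah, Ravi, Yusuf, Ingrid, Omar, Elena.
Ravi starts before Hannah ends → Hannah and Ravi overlap.
That's a conflict, so the schedule is not conflict-free.

Yes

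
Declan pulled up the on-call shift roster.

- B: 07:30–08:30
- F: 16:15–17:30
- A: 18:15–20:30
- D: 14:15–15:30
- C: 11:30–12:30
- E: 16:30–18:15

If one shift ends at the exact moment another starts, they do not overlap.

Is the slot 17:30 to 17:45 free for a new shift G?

B: ends 08:30 at or before G starts 17:30 → clear.
C: ends 12:30 at or before G starts 17:30 → clear.
D: ends 15:30 at or before G starts 17:30 → clear.
F: ends 17:30 at or before G starts 17:30 → clear.
E: starts 16:30 before G ends 17:45, and ends 18:15 after G starts 17:30 → overlap.
A: starts 18:15 at or after G ends 17:45 → clear.
G overlaps E.

No — it overlaps E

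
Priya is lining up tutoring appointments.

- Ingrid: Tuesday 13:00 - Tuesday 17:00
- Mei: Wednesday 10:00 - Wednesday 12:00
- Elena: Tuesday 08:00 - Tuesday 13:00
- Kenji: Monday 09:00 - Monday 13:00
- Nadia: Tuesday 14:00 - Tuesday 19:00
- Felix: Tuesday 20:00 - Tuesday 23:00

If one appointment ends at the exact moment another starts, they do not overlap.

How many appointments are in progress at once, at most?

Sweep the timeline, counting +1 at each start and −1 at each end (ends before starts at a tie):
Monday 09:00 start Kenji → 1
Monday 13:00 end Kenji → 0
Tuesday 08:00 start Elena → 1
Tuesday 13:00 end Elena → 0
Tuesday 13:00 start Ingrid → 1
Tuesday 14:00 start Nadia → 2
Tuesday 17:00 end Ingrid → 1
Tuesday 19:00 end Nadia → 0
Tuesday 20:00 start Felix → 1
Tuesday 23:00 end Felix → 0
Wednesday 10:00 start Mei → 1
Wednesday 12:00 end Mei → 0
Peak is 2, at Tuesday 14:00 (Ingrid, Nadia).

2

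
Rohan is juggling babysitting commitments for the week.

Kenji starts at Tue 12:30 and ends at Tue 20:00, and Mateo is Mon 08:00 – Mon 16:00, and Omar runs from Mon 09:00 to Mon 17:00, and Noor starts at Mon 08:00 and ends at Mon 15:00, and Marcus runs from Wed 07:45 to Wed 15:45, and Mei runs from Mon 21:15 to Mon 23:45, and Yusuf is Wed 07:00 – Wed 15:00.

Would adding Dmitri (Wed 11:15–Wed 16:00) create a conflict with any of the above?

Mateo: ends Mon 16:00 at or before Dmitri starts Wed 11:15 → clear.
Noor: ends Mon 15:00 at or before Dmitri starts Wed 11:15 → clear.
Omar: ends Mon 17:00 at or before Dmitri starts Wed 11:15 → clear.
Mei: ends Mon 23:45 at or before Dmitri starts Wed 11:15 → clear.
Kenji: ends Tue 20:00 at or before Dmitri starts Wed 11:15 → clear.
Yusuf: starts Wed 07:00 before Dmitri ends Wed 16:00, and ends Wed 15:00 after Dmitri starts Wed 11:15 → overlap.
Marcus: starts Wed 07:45 before Dmitri ends Wed 16:00, and ends Wed 15:45 after Dmitri starts Wed 11:15 → overlap.
Dmitri overlaps Marcus, Yusuf.

Yes — it overlaps Marcus, Yusuf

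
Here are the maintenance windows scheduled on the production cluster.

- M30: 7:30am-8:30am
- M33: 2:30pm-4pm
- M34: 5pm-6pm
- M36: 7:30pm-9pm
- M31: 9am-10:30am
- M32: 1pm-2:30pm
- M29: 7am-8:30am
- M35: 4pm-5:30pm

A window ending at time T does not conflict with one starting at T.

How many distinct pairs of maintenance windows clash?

2

Sorted by start: M29, M30, M31, M32, M33, M35, M34, M36.
M30 starts before M29 ends → M29 and M30 overlap.
M31 starts after M29 ends — done with M29.
M31 starts after M30 ends — done with M30.
M32 starts after M31 ends — done with M31.
M33 starts exactly when M32 ends (back-to-back, no overlap) — done with M32.
M35 starts exactly when M33 ends (back-to-back, no overlap) — done with M33.
M34 starts before M35 ends → M35 and M34 overlap.
M36 starts after M35 ends.
M36 starts after M34 ends.
Overlapping pairs: M29 & M30, M34 & M35 — 2 in total.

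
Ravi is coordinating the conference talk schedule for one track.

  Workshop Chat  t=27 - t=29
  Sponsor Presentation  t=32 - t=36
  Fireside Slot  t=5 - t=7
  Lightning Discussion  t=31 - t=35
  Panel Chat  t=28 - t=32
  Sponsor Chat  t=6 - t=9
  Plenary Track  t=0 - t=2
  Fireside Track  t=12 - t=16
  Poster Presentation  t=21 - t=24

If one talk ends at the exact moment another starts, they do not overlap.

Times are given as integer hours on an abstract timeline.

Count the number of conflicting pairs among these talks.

Sorted by start: Plenary Track, Fireside Slot, Sponsor Chat, Fireside Track, Poster Presentation, Workshop Chat, Panel Chat, Lightning Discussion, Sponsor Presentation.
Fireside Slot starts after Plenary Track ends; Plenary Track is clear from here.
Sponsor Chat starts before Fireside Slot ends → Fireside Slot and Sponsor Chat overlap.
Fireside Track starts after Fireside Slot ends; Fireside Slot is clear from here.
Fireside Track starts after Sponsor Chat ends; Sponsor Chat is clear from here.
Poster Presentation starts after Fireside Track ends; Fireside Track is clear from here.
Workshop Chat starts after Poster Presentation ends; Poster Presentation is clear from here.
Panel Chat starts before Workshop Chat ends → Workshop Chat and Panel Chat overlap.
Lightning Discussion starts after Workshop Chat ends; Workshop Chat is clear from here.
Lightning Discussion starts before Panel Chat ends → Panel Chat and Lightning Discussion overlap.
Sponsor Presentation starts exactly when Panel Chat ends (back-to-back, no overlap).
Sponsor Presentation starts before Lightning Discussion ends → Lightning Discussion and Sponsor Presentation overlap.
Overlapping pairs: Fireside Slot & Sponsor Chat, Lightning Discussion & Panel Chat, Lightning Discussion & Sponsor Presentation, Panel Chat & Workshop Chat — 4 in total.

4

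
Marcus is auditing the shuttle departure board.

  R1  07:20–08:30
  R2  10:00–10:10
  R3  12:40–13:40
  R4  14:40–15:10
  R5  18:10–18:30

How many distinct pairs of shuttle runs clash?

Check each pair: they overlap iff neither finishes before the other starts.
Sorted by start: R1, R2, R3, R4, R5.
R2 starts after R1 ends; R1 is clear from here.
R3 starts after R2 ends; R2 is clear from here.
R4 starts after R3 ends; R3 is clear from here.
R5 starts after R4 ends.
No pair overlaps.

0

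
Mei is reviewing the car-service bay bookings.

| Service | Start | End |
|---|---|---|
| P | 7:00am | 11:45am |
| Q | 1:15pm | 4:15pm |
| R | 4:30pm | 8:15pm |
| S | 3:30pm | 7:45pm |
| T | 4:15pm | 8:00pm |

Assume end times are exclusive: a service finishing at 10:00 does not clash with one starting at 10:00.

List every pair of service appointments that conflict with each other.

Check each pair: they overlap iff neither finishes before the other starts.
Sorted by start: P, Q, S, T, R.
Q starts after P ends; P is clear from here.
S starts before Q ends → Q and S overlap.
T starts exactly when Q ends (back-to-back, no overlap); Q is clear from here.
T starts before S ends → S and T overlap.
R starts before S ends → S and R overlap.
R starts before T ends → T and R overlap.

Q & S, R & S, R & T, S & T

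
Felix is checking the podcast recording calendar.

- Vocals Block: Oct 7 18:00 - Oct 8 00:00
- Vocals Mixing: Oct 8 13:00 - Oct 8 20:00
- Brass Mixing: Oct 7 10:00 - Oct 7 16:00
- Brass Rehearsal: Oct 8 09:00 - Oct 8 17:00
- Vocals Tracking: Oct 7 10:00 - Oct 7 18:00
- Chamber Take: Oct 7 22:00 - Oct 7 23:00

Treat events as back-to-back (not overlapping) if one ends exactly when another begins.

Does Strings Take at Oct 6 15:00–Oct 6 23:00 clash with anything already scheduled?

No — it doesn't clash with anything

Brass Mixing: starts Oct 7 10:00 at or after Strings Take ends Oct 6 23:00 → clear.
Vocals Tracking: starts Oct 7 10:00 at or after Strings Take ends Oct 6 23:00 → clear.
Vocals Block: starts Oct 7 18:00 at or after Strings Take ends Oct 6 23:00 → clear.
Chamber Take: starts Oct 7 22:00 at or after Strings Take ends Oct 6 23:00 → clear.
Brass Rehearsal: starts Oct 8 09:00 at or after Strings Take ends Oct 6 23:00 → clear.
Vocals Mixing: starts Oct 8 13:00 at or after Strings Take ends Oct 6 23:00 → clear.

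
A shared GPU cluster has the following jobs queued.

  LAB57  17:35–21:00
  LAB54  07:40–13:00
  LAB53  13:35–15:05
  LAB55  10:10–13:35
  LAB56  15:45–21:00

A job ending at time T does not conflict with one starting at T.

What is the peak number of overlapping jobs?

Sort all start/end points and keep a running count:
07:40 start LAB54 → 1
10:10 start LAB55 → 2
13:00 end LAB54 → 1
13:35 end LAB55 → 0
13:35 start LAB53 → 1
15:05 end LAB53 → 0
15:45 start LAB56 → 1
17:35 start LAB57 → 2
21:00 end LAB56 → 1
21:00 end LAB57 → 0
Peak is 2, at 10:10 (LAB54, LAB55).

2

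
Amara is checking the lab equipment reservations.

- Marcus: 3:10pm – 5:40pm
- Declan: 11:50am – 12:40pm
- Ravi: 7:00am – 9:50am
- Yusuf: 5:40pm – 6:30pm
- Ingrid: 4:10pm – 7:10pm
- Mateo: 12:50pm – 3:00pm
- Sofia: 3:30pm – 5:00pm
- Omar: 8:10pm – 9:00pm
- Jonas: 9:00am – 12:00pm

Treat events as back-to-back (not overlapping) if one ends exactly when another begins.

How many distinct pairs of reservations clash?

Two intervals overlap when each starts before the other ends.
Sorted by start: Ravi, Jonas, Declan, Mateo, Marcus, Sofia, Ingrid, Yusuf, Omar.
Jonas starts before Ravi ends → Ravi and Jonas overlap.
Declan starts after Ravi ends, so nothing later overlaps Ravi either.
Declan starts before Jonas ends → Jonas and Declan overlap.
Mateo starts after Jonas ends, so nothing later overlaps Jonas either.
Mateo starts after Declan ends, so nothing later overlaps Declan either.
Marcus starts after Mateo ends, so nothing later overlaps Mateo either.
Sofia starts before Marcus ends → Marcus and Sofia overlap.
Ingrid starts before Marcus ends → Marcus and Ingrid overlap.
Yusuf starts exactly when Marcus ends (back-to-back, no overlap), so nothing later overlaps Marcus either.
Ingrid starts before Sofia ends → Sofia and Ingrid overlap.
Yusuf starts after Sofia ends, so nothing later overlaps Sofia either.
Yusuf starts before Ingrid ends → Ingrid and Yusuf overlap.
Omar starts after Ingrid ends.
Omar starts after Yusuf ends.
Overlapping pairs: Declan & Jonas, Ingrid & Marcus, Ingrid & Sofia, Ingrid & Yusuf, Jonas & Ravi, Marcus & Sofia — 6 in total.

6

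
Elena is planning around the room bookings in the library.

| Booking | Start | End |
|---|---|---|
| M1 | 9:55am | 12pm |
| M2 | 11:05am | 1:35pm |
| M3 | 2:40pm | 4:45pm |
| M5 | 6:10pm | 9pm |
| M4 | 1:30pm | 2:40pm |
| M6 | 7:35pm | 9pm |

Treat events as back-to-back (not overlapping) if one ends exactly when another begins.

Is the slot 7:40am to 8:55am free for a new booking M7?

Yes — the slot is free

M1: starts 9:55am at or after M7 ends 8:55am → clear.
M2: starts 11:05am at or after M7 ends 8:55am → clear.
M4: starts 1:30pm at or after M7 ends 8:55am → clear.
M3: starts 2:40pm at or after M7 ends 8:55am → clear.
M5: starts 6:10pm at or after M7 ends 8:55am → clear.
M6: starts 7:35pm at or after M7 ends 8:55am → clear.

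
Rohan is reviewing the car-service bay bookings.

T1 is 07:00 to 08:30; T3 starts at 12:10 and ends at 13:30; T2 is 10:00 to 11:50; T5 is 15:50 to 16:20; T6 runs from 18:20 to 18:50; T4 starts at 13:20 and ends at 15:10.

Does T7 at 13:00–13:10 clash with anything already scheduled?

T1: ends 08:30 at or before T7 starts 13:00 → clear.
T2: ends 11:50 at or before T7 starts 13:00 → clear.
T3: starts 12:10 before T7 ends 13:10, and ends 13:30 after T7 starts 13:00 → overlap.
T4: starts 13:20 at or after T7 ends 13:10 → clear.
T5: starts 15:50 at or after T7 ends 13:10 → clear.
T6: starts 18:20 at or after T7 ends 13:10 → clear.
T7 overlaps T3.

Yes — it overlaps T3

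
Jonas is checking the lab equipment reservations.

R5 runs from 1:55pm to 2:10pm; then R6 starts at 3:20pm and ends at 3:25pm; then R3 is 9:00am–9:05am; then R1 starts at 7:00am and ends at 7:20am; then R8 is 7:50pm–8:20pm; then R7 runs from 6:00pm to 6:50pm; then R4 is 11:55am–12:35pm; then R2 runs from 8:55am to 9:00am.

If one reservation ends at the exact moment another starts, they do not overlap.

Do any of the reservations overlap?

Two intervals overlap when each starts before the other ends.
Sorted by start: R1, R2, R3, R4, R5, R6, R7, R8.
R2 starts after R1 ends, so R1 has no further overlaps.
R3 starts exactly when R2 ends (back-to-back, no overlap), so R2 has no further overlaps.
R4 starts after R3 ends, so R3 has no further overlaps.
R5 starts after R4 ends, so R4 has no further overlaps.
R6 starts after R5 ends, so R5 has no further overlaps.
R7 starts after R6 ends, so R6 has no further overlaps.
R8 starts after R7 ends.
Every pair is clear; the schedule has no overlaps.

No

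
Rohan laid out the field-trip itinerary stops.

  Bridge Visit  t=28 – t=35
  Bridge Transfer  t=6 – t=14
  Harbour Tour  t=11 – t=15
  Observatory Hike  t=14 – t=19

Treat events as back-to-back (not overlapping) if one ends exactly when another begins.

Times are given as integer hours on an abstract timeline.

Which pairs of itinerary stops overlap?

Two intervals overlap when each starts before the other ends.
Sorted by start: Bridge Transfer, Harbour Tour, Observatory Hike, Bridge Visit.
Harbour Tour starts before Bridge Transfer ends → Bridge Transfer and Harbour Tour overlap.
Observatory Hike starts exactly when Bridge Transfer ends (back-to-back, no overlap), so Bridge Transfer has no further overlaps.
Observatory Hike starts before Harbour Tour ends → Harbour Tour and Observatory Hike overlap.
Bridge Visit starts after Harbour Tour ends.
Bridge Visit starts after Observatory Hike ends.

Bridge Transfer & Harbour Tour, Harbour Tour & Observatory Hike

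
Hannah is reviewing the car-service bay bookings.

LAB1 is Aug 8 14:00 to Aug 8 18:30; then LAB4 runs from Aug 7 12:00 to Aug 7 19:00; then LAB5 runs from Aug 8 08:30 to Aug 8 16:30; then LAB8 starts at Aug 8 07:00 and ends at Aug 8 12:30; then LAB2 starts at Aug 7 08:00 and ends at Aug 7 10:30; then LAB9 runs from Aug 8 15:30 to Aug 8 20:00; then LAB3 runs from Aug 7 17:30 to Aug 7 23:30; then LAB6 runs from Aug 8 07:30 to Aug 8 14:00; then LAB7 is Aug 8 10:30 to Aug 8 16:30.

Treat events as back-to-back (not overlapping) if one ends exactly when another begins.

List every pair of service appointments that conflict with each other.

LAB1 & LAB5, LAB1 & LAB7, LAB1 & LAB9, LAB3 & LAB4, LAB5 & LAB6, LAB5 & LAB7, LAB5 & LAB8, LAB5 & LAB9, LAB6 & LAB7, LAB6 & LAB8, LAB7 & LAB8, LAB7 & LAB9

Two intervals overlap when each starts before the other ends.
Sorted by start: LAB2, LAB4, LAB3, LAB8, LAB6, LAB5, LAB7, LAB1, LAB9.
LAB4 starts after LAB2 ends; LAB2 is clear from here.
LAB3 starts before LAB4 ends → LAB4 and LAB3 overlap.
LAB8 starts after LAB4 ends; LAB4 is clear from here.
LAB8 starts after LAB3 ends; LAB3 is clear from here.
LAB6 starts before LAB8 ends → LAB8 and LAB6 overlap.
LAB5 starts before LAB8 ends → LAB8 and LAB5 overlap.
LAB7 starts before LAB8 ends → LAB8 and LAB7 overlap.
LAB1 starts after LAB8 ends; LAB8 is clear from here.
LAB5 starts before LAB6 ends → LAB6 and LAB5 overlap.
LAB7 starts before LAB6 ends → LAB6 and LAB7 overlap.
LAB1 starts exactly when LAB6 ends (back-to-back, no overlap); LAB6 is clear from here.
LAB7 starts before LAB5 ends → LAB5 and LAB7 overlap.
LAB1 starts before LAB5 ends → LAB5 and LAB1 overlap.
LAB9 starts before LAB5 ends → LAB5 and LAB9 overlap.
LAB1 starts before LAB7 ends → LAB7 and LAB1 overlap.
LAB9 starts before LAB7 ends → LAB7 and LAB9 overlap.
LAB9 starts before LAB1 ends → LAB1 and LAB9 overlap.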